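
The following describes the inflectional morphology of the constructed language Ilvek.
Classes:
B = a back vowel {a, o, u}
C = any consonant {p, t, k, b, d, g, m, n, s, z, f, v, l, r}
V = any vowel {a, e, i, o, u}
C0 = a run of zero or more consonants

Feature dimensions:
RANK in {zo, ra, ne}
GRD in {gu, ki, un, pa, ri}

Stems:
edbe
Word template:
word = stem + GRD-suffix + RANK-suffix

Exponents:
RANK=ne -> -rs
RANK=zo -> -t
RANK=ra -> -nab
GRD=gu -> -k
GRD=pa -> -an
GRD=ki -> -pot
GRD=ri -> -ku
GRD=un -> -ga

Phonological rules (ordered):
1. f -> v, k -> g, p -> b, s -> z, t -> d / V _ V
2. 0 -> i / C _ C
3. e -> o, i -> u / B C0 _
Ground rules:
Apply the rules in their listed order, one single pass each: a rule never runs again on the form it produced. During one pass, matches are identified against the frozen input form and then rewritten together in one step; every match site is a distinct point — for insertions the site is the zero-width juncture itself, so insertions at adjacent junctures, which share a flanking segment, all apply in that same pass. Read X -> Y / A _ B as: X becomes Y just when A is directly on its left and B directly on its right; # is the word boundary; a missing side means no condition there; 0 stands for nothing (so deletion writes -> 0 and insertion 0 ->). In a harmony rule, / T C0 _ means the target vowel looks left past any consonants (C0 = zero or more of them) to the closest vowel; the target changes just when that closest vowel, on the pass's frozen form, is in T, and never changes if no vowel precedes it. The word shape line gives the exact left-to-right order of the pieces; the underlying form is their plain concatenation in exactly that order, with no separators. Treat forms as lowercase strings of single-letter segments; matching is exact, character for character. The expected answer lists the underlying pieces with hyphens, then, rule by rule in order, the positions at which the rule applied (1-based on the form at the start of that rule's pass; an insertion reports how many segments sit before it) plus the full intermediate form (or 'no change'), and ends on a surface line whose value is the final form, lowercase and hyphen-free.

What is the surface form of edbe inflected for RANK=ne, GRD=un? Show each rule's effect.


underlying: edbe-ga-rs
1. f -> v, k -> g, p -> b, s -> z, t -> d / V _ V: no change
2. 0 -> i / C _ C: inserts after position(s) 2, 7: edibegaris
3. e -> o, i -> u / B C0 _: fires at position(s) 9: edibegarus
surface: edibegarus


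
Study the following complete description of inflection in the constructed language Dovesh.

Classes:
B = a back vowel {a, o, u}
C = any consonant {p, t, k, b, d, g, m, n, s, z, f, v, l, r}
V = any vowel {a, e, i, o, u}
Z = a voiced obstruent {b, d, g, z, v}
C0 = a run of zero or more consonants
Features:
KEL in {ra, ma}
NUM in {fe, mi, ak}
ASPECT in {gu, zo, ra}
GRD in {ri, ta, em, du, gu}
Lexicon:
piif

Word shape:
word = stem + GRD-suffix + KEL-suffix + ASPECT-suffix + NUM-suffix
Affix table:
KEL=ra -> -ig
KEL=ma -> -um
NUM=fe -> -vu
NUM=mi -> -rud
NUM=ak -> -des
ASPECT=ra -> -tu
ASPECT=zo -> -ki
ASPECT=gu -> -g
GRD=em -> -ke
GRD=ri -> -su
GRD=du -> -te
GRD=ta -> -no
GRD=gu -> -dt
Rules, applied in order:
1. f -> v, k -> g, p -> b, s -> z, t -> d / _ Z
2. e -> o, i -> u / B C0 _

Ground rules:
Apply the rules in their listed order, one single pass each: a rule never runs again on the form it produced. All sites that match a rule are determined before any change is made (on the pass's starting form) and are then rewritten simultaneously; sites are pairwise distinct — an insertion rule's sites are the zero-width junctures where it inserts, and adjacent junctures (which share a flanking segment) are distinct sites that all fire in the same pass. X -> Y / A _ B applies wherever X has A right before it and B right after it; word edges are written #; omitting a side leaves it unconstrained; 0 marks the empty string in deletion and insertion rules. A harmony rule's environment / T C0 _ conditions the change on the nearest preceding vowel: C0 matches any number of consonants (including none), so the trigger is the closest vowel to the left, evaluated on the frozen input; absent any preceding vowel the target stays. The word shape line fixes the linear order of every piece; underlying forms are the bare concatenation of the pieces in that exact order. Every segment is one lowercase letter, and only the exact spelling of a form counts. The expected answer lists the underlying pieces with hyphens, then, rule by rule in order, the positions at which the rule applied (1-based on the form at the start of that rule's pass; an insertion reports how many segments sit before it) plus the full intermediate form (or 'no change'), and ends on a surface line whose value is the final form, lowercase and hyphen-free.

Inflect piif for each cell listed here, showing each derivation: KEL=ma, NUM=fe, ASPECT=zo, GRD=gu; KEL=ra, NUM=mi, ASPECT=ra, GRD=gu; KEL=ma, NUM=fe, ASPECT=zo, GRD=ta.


cell KEL=ma, NUM=fe, ASPECT=zo, GRD=gu:
underlying: piif-dt-um-ki-vu
1. f -> v, k -> g, p -> b, s -> z, t -> d / _ Z: fires at position(s) 4: piivdtumkivu
2. e -> o, i -> u / B C0 _: fires at position(s) 10: piivdtumkuvu
surface: piivdtumkuvu

cell KEL=ra, NUM=mi, ASPECT=ra, GRD=gu:
underlying: piif-dt-ig-tu-rud
1. f -> v, k -> g, p -> b, s -> z, t -> d / _ Z: fires at position(s) 4: piivdtigturud
2. e -> o, i -> u / B C0 _: no change
surface: piivdtigturud

cell KEL=ma, NUM=fe, ASPECT=zo, GRD=ta:
underlying: piif-no-um-ki-vu
1. f -> v, k -> g, p -> b, s -> z, t -> d / _ Z: no change
2. e -> o, i -> u / B C0 _: fires at position(s) 10: piifnoumkuvu
surface: piifnoumkuvu


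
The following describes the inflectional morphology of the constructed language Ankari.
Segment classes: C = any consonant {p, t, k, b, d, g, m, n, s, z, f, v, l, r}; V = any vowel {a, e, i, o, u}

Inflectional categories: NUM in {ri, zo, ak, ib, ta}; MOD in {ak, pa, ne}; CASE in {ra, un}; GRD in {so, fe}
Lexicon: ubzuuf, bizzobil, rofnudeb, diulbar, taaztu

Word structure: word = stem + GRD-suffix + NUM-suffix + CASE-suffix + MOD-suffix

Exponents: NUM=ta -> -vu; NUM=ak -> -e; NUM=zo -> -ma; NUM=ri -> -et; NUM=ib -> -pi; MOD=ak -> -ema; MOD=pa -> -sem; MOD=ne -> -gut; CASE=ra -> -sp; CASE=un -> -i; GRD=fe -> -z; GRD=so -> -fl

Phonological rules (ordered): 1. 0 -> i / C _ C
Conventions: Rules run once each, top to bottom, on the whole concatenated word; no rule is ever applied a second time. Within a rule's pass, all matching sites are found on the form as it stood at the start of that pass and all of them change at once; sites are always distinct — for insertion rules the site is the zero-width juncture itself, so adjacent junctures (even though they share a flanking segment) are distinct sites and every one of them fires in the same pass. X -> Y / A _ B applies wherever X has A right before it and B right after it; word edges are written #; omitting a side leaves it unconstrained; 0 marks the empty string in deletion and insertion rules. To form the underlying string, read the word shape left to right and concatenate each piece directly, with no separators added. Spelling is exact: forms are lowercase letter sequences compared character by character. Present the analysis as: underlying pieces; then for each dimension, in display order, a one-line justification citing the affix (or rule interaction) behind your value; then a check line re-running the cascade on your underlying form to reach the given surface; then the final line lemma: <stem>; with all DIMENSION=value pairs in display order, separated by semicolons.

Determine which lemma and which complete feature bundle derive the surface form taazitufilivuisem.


underlying: taaztu-fl-vu-i-sem
NUM=ta - signalled by the affix -vu
MOD=pa - signalled by the affix -sem
CASE=un - signalled by the affix -i
GRD=so - signalled by the affix -fl
check: taaztuflvuisem -> taazitufilivuisem
lemma: taaztu; NUM=ta; MOD=pa; CASE=un; GRD=so


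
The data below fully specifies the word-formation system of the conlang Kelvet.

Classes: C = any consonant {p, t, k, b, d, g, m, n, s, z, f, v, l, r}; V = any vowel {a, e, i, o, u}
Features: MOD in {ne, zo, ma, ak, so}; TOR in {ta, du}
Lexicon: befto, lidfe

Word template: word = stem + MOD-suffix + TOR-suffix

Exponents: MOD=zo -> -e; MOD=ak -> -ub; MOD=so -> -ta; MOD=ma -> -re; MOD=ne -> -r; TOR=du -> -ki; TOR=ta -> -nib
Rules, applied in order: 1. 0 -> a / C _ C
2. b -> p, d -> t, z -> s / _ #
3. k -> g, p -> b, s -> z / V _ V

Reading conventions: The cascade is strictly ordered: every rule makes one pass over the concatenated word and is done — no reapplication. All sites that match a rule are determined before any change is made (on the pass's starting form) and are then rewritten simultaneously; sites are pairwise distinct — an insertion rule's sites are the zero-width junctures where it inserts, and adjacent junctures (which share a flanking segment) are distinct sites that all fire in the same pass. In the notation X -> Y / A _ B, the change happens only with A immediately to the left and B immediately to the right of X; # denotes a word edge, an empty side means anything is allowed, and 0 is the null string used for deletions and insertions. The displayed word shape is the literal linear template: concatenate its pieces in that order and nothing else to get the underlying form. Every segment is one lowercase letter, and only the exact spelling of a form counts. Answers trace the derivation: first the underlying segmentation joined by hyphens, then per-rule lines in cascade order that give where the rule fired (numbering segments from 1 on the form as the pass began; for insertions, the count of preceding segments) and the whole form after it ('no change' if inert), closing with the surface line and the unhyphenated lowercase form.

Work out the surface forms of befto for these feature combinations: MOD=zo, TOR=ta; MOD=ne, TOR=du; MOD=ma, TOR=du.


cell MOD=zo, TOR=ta:
underlying: befto-e-nib
1. 0 -> a / C _ C: inserts after position(s) 3: befatoenib
2. b -> p, d -> t, z -> s / _ #: fires at position(s) 10: befatoenip
3. k -> g, p -> b, s -> z / V _ V: no change
surface: befatoenip

cell MOD=ne, TOR=du:
underlying: befto-r-ki
1. 0 -> a / C _ C: inserts after position(s) 3, 6: befatoraki
2. b -> p, d -> t, z -> s / _ #: no change
3. k -> g, p -> b, s -> z / V _ V: fires at position(s) 9: befatoragi
surface: befatoragi

cell MOD=ma, TOR=du:
underlying: befto-re-ki
1. 0 -> a / C _ C: inserts after position(s) 3: befatoreki
2. b -> p, d -> t, z -> s / _ #: no change
3. k -> g, p -> b, s -> z / V _ V: fires at position(s) 9: befatoregi
surface: befatoregi


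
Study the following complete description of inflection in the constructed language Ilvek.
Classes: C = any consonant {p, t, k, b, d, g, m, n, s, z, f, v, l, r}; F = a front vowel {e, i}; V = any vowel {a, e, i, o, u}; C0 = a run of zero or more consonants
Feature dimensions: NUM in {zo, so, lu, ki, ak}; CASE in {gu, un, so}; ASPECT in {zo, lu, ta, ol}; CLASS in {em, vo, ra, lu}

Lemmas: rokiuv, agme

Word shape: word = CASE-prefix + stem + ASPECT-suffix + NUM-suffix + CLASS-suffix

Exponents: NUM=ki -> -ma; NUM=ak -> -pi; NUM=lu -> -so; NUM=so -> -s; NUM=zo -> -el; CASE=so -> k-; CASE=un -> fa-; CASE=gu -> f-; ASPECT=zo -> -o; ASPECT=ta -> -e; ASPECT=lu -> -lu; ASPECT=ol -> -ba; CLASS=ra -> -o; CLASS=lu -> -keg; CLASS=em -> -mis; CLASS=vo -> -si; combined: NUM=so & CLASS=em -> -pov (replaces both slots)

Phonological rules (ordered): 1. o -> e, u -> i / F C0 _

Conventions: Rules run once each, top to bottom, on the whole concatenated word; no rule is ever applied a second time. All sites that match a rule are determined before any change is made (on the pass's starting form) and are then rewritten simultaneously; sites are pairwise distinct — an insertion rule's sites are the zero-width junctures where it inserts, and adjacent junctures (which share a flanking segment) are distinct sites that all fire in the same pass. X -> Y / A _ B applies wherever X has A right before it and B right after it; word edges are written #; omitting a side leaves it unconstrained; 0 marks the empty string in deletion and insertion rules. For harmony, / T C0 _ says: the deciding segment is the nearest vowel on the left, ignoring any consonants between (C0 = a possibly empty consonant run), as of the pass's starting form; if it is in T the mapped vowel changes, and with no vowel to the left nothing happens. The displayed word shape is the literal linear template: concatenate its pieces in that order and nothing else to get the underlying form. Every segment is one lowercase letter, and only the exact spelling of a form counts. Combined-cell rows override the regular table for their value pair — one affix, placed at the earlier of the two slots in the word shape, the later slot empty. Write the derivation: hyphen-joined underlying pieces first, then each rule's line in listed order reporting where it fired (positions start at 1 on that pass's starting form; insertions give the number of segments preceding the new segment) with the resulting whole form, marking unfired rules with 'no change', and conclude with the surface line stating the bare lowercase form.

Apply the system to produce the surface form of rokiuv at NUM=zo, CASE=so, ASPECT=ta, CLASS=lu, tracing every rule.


underlying: k-rokiuv-e-el-keg
1. o -> e, u -> i / F C0 _: fires at position(s) 6: krokiiveelkeg
surface: krokiiveelkeg


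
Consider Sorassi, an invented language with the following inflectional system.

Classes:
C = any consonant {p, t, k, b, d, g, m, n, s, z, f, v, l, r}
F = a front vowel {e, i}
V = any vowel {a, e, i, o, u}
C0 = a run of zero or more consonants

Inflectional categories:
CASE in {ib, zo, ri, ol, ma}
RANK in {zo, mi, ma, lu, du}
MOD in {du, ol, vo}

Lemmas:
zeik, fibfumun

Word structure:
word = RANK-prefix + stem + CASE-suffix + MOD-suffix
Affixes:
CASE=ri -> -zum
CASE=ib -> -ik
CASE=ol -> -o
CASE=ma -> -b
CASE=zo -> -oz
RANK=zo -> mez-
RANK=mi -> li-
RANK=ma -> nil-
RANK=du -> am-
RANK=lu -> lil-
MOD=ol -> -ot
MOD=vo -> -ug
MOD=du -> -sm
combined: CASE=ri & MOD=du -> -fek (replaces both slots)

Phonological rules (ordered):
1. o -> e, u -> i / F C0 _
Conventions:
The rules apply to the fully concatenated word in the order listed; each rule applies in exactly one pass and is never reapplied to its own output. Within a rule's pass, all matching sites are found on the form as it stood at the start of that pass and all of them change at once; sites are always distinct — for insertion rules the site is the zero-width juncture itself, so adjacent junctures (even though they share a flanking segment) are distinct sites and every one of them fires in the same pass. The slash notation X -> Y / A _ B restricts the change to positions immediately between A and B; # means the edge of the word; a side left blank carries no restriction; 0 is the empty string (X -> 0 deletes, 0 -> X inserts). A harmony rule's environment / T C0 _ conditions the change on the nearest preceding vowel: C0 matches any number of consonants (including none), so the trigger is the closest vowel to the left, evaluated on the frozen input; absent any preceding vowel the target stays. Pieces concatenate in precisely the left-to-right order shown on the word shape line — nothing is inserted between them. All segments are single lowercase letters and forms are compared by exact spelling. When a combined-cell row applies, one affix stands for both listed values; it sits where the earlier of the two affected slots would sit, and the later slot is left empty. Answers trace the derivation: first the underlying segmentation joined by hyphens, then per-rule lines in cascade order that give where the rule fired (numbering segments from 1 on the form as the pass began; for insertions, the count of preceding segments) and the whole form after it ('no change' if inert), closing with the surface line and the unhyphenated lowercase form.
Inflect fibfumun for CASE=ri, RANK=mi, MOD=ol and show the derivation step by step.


underlying: li-fibfumun-zum-ot
1. o -> e, u -> i / F C0 _: fires at position(s) 7: lifibfimunzumot
surface: lifibfimunzumot


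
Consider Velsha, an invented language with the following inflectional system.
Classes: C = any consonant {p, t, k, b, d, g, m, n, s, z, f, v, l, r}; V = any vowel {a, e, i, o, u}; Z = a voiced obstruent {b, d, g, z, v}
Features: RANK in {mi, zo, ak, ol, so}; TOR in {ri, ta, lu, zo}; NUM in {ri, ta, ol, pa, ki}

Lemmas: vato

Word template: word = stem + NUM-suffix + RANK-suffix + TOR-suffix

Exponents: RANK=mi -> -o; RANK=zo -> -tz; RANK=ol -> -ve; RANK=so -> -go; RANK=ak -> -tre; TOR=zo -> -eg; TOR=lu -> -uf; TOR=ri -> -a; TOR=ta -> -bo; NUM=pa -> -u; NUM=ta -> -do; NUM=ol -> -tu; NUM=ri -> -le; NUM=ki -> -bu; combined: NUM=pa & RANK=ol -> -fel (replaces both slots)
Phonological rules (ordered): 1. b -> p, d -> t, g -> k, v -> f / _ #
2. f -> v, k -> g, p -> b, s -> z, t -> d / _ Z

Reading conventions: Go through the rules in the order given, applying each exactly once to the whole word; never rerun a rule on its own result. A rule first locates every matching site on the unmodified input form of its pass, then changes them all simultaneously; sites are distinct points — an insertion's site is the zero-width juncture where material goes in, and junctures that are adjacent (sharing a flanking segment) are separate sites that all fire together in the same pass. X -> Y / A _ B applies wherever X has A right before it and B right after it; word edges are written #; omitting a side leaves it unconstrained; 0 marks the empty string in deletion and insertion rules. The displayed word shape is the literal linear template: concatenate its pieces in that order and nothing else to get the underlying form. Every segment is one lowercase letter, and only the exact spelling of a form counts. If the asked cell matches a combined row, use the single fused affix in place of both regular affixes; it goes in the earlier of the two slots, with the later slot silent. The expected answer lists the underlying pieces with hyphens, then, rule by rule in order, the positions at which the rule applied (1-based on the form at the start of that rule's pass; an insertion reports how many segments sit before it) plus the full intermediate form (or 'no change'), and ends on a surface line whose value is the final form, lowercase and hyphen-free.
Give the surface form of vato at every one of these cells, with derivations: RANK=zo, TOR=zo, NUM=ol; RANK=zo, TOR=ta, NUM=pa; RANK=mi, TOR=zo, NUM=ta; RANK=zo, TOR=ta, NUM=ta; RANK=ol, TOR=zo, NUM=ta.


cell RANK=zo, TOR=zo, NUM=ol:
underlying: vato-tu-tz-eg
1. b -> p, d -> t, g -> k, v -> f / _ #: fires at position(s) 10: vatotutzek
2. f -> v, k -> g, p -> b, s -> z, t -> d / _ Z: fires at position(s) 7: vatotudzek
surface: vatotudzek

cell RANK=zo, TOR=ta, NUM=pa:
underlying: vato-u-tz-bo
1. b -> p, d -> t, g -> k, v -> f / _ #: no change
2. f -> v, k -> g, p -> b, s -> z, t -> d / _ Z: fires at position(s) 6: vatoudzbo
surface: vatoudzbo

cell RANK=mi, TOR=zo, NUM=ta:
underlying: vato-do-o-eg
1. b -> p, d -> t, g -> k, v -> f / _ #: fires at position(s) 9: vatodooek
2. f -> v, k -> g, p -> b, s -> z, t -> d / _ Z: no change
surface: vatodooek

cell RANK=zo, TOR=ta, NUM=ta:
underlying: vato-do-tz-bo
1. b -> p, d -> t, g -> k, v -> f / _ #: no change
2. f -> v, k -> g, p -> b, s -> z, t -> d / _ Z: fires at position(s) 7: vatododzbo
surface: vatododzbo

cell RANK=ol, TOR=zo, NUM=ta:
underlying: vato-do-ve-eg
1. b -> p, d -> t, g -> k, v -> f / _ #: fires at position(s) 10: vatodoveek
2. f -> v, k -> g, p -> b, s -> z, t -> d / _ Z: no change
surface: vatodoveek


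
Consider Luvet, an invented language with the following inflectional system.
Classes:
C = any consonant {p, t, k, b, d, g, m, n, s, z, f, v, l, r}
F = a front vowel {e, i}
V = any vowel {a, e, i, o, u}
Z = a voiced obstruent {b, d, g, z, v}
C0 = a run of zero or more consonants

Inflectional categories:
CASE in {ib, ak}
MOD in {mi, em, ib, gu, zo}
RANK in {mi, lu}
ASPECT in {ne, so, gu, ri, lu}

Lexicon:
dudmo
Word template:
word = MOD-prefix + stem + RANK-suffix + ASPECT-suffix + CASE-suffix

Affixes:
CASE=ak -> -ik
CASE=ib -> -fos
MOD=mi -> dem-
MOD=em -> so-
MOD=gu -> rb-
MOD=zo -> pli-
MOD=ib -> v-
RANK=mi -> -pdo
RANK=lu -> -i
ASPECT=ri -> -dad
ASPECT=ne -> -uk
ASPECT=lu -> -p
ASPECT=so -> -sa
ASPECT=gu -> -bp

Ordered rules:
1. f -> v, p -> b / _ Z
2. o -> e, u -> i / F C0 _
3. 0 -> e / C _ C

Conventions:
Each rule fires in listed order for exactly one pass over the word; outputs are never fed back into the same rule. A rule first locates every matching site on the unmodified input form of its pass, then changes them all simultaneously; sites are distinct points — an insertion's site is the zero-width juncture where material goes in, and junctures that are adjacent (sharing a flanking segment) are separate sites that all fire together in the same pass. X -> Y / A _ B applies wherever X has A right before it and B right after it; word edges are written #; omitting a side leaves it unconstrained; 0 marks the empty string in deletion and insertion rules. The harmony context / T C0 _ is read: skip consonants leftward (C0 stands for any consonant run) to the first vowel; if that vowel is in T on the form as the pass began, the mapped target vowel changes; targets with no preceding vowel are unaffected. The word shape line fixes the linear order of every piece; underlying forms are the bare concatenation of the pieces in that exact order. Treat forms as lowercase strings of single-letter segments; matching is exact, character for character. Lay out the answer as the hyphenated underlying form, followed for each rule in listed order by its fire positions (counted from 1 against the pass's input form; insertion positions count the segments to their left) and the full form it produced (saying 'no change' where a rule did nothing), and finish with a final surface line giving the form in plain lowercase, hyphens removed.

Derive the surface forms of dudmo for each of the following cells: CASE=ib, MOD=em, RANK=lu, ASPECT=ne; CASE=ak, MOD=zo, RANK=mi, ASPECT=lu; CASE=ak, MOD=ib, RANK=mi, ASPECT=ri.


cell CASE=ib, MOD=em, RANK=lu, ASPECT=ne:
underlying: so-dudmo-i-uk-fos
1. f -> v, p -> b / _ Z: no change
2. o -> e, u -> i / F C0 _: fires at position(s) 9: sodudmoiikfos
3. 0 -> e / C _ C: inserts after position(s) 5, 10: sodudemoiikefos
surface: sodudemoiikefos

cell CASE=ak, MOD=zo, RANK=mi, ASPECT=lu:
underlying: pli-dudmo-pdo-p-ik
1. f -> v, p -> b / _ Z: fires at position(s) 9: plidudmobdopik
2. o -> e, u -> i / F C0 _: fires at position(s) 5: plididmobdopik
3. 0 -> e / C _ C: inserts after position(s) 1, 6, 9: pelididemobedopik
surface: pelididemobedopik

cell CASE=ak, MOD=ib, RANK=mi, ASPECT=ri:
underlying: v-dudmo-pdo-dad-ik
1. f -> v, p -> b / _ Z: fires at position(s) 7: vdudmobdodadik
2. o -> e, u -> i / F C0 _: no change
3. 0 -> e / C _ C: inserts after position(s) 1, 4, 7: vedudemobedodadik
surface: vedudemobedodadik


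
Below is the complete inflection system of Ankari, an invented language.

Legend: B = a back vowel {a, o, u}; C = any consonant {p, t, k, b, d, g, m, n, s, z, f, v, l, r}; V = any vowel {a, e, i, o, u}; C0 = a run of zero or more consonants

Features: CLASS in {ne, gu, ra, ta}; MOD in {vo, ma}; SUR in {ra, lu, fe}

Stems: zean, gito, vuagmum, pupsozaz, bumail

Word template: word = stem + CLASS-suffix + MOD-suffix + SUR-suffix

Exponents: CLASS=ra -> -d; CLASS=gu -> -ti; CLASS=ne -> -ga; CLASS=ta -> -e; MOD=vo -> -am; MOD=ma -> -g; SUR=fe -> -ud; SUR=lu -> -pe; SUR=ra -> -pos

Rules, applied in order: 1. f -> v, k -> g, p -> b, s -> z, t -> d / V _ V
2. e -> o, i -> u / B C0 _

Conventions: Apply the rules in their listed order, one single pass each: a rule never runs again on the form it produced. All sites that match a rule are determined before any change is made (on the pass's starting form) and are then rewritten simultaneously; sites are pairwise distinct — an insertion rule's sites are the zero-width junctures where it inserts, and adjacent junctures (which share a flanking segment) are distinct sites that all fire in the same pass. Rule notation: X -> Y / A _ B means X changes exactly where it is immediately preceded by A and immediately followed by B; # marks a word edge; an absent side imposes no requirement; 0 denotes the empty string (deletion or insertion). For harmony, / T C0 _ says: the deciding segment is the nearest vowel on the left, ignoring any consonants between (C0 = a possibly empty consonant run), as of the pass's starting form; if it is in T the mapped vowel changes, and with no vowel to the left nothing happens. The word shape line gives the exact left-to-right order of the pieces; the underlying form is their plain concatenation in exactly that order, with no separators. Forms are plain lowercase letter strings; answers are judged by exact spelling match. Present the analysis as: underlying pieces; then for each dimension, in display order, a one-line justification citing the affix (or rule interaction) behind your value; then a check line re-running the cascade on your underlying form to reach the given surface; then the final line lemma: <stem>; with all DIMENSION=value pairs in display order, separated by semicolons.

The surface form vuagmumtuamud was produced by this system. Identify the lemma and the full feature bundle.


underlying: vuagmum-ti-am-ud
CLASS=gu - signalled by the affix -ti
MOD=vo - signalled by the affix -am
SUR=fe - signalled by the affix -ud
check: vuagmumtiamud -> vuagmumtiamud -> vuagmumtuamud
lemma: vuagmum; CLASS=gu; MOD=vo; SUR=fe


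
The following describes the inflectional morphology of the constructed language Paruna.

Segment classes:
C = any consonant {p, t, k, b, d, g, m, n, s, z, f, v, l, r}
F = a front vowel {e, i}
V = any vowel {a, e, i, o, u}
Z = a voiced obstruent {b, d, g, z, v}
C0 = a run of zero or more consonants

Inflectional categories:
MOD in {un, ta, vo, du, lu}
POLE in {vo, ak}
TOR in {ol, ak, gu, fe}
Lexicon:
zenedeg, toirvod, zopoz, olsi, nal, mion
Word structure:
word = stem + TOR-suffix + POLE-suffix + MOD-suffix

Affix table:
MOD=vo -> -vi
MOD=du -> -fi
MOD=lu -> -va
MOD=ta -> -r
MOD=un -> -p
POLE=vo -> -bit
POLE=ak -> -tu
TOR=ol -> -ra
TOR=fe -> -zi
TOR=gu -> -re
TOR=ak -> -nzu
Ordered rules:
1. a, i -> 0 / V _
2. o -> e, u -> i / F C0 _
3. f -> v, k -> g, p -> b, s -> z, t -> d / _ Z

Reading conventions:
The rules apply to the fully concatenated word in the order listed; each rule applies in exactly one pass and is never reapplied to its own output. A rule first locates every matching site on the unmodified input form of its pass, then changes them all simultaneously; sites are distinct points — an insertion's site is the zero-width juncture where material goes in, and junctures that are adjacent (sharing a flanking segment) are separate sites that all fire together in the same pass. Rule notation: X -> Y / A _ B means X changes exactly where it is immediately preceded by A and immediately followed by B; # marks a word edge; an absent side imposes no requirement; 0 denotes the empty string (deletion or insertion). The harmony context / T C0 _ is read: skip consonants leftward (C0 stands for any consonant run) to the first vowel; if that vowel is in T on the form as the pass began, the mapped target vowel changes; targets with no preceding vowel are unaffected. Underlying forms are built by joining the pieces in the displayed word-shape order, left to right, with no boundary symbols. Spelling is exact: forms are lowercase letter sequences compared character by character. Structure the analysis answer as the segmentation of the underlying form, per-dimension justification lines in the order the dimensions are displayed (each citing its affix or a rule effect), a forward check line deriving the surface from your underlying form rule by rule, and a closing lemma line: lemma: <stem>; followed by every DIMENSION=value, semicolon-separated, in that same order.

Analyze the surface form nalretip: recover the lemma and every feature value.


underlying: nal-re-tu-p
MOD=un - signalled by the affix -p
POLE=ak - signalled by the affix -tu
TOR=gu - signalled by the affix -re
check: nalretup -> nalretup -> nalretip -> nalretip
lemma: nal; MOD=un; POLE=ak; TOR=gu


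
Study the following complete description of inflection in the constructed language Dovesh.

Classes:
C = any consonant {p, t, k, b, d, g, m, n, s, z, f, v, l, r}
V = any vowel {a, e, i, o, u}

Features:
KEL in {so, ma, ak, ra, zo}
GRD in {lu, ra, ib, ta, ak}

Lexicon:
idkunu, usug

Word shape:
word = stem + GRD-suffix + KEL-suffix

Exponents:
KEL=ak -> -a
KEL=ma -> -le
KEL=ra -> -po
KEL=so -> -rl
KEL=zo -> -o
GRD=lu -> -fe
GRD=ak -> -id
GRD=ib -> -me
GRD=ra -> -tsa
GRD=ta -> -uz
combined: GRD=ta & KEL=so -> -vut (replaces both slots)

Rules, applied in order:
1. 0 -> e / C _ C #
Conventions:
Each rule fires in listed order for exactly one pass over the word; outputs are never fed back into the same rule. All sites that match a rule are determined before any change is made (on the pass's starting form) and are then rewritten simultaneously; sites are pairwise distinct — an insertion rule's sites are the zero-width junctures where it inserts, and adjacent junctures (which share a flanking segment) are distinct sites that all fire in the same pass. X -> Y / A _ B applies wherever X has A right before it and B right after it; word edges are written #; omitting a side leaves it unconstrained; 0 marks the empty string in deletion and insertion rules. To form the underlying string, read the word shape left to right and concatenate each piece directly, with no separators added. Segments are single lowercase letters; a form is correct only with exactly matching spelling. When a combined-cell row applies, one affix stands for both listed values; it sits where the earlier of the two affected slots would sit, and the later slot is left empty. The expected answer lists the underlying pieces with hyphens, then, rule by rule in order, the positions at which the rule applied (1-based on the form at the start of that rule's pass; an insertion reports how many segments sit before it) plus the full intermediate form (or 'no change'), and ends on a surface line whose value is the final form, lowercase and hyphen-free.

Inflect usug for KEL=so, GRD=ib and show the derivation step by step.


underlying: usug-me-rl
1. 0 -> e / C _ C #: inserts after position(s) 7: usugmerel
surface: usugmerel


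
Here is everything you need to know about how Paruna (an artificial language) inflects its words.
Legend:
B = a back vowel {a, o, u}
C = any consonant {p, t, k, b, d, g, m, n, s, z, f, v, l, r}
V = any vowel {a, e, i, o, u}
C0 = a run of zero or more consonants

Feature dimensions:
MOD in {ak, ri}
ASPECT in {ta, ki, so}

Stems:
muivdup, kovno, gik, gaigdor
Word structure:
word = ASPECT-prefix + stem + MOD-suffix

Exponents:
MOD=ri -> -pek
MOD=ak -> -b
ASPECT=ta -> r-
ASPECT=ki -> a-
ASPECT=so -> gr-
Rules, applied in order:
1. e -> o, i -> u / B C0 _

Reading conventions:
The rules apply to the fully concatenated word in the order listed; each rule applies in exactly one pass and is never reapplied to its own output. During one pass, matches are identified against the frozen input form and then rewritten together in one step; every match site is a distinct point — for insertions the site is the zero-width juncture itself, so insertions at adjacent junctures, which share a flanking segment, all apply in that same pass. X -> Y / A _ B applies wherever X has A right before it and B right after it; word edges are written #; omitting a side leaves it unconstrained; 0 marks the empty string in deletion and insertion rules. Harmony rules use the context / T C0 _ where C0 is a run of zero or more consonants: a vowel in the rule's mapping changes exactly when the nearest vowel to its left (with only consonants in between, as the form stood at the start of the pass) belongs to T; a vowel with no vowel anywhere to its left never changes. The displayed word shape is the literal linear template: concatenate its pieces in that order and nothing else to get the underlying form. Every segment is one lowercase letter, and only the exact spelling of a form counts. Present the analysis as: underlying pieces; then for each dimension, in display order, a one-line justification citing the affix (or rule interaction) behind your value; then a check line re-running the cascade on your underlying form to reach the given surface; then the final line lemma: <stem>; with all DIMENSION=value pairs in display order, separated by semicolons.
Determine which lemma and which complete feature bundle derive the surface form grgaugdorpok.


underlying: gr-gaigdor-pek
MOD=ri - signalled by the affix -pek
ASPECT=so - signalled by the affix gr-
check: grgaigdorpek -> grgaugdorpok
lemma: gaigdor; MOD=ri; ASPECT=so


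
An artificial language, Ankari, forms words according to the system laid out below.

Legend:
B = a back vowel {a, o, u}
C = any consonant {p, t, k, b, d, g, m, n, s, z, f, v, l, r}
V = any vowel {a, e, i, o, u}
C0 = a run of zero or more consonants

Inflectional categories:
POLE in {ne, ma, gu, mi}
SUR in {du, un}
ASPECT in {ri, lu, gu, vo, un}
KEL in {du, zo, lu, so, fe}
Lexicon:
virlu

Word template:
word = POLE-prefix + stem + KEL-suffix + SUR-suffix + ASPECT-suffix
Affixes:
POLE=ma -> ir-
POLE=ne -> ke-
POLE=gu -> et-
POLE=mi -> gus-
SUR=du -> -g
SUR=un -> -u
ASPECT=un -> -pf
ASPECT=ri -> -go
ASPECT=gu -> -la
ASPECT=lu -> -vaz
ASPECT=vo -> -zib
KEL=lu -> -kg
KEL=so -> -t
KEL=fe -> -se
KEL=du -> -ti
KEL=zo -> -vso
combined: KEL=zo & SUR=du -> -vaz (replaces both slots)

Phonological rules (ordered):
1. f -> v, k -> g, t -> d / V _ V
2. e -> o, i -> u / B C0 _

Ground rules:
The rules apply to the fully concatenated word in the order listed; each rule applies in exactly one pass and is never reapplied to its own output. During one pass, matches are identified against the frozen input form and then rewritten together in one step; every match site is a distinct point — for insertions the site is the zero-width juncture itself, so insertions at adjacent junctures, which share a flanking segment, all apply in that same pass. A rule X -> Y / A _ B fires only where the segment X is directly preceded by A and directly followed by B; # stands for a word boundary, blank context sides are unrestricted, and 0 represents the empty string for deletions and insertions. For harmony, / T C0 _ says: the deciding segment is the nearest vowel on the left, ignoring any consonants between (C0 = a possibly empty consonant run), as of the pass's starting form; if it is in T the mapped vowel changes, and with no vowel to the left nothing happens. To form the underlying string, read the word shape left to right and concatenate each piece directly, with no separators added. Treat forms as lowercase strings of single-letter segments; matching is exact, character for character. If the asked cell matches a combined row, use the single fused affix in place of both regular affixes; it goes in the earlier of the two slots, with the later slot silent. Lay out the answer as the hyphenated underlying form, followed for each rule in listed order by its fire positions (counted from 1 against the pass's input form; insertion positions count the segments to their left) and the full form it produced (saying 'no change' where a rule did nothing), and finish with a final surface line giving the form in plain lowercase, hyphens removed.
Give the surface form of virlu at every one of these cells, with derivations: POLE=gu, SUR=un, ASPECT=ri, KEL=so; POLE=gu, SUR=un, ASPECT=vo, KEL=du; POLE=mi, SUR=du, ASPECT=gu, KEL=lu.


cell POLE=gu, SUR=un, ASPECT=ri, KEL=so:
underlying: et-virlu-t-u-go
1. f -> v, k -> g, t -> d / V _ V: fires at position(s) 8: etvirludugo
2. e -> o, i -> u / B C0 _: no change
surface: etvirludugo

cell POLE=gu, SUR=un, ASPECT=vo, KEL=du:
underlying: et-virlu-ti-u-zib
1. f -> v, k -> g, t -> d / V _ V: fires at position(s) 8: etvirludiuzib
2. e -> o, i -> u / B C0 _: fires at position(s) 9, 12: etvirluduuzub
surface: etvirluduuzub

cell POLE=mi, SUR=du, ASPECT=gu, KEL=lu:
underlying: gus-virlu-kg-g-la
1. f -> v, k -> g, t -> d / V _ V: no change
2. e -> o, i -> u / B C0 _: fires at position(s) 5: gusvurlukggla
surface: gusvurlukggla


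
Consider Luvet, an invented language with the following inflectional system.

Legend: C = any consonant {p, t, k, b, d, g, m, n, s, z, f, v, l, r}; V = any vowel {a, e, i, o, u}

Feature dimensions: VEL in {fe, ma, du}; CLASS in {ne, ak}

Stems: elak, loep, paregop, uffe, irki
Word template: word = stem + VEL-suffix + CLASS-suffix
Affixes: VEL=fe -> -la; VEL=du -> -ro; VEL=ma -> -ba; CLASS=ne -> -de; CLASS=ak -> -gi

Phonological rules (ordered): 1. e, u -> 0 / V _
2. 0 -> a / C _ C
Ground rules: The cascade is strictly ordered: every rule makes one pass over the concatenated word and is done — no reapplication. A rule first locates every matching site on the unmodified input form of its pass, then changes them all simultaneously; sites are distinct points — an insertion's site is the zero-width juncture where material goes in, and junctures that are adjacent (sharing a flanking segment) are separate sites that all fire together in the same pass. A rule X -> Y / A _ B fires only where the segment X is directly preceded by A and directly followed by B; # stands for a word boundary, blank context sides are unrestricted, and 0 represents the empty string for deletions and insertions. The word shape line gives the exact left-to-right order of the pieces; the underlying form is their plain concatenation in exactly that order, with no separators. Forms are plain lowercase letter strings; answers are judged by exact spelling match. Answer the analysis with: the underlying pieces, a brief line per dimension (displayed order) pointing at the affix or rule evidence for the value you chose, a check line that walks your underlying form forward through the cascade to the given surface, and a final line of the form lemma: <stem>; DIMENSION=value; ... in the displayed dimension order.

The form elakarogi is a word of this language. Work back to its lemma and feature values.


underlying: elak-ro-gi
VEL=du - signalled by the affix -ro
CLASS=ak - signalled by the affix -gi
check: elakrogi -> elakrogi -> elakarogi
lemma: elak; VEL=du; CLASS=ak


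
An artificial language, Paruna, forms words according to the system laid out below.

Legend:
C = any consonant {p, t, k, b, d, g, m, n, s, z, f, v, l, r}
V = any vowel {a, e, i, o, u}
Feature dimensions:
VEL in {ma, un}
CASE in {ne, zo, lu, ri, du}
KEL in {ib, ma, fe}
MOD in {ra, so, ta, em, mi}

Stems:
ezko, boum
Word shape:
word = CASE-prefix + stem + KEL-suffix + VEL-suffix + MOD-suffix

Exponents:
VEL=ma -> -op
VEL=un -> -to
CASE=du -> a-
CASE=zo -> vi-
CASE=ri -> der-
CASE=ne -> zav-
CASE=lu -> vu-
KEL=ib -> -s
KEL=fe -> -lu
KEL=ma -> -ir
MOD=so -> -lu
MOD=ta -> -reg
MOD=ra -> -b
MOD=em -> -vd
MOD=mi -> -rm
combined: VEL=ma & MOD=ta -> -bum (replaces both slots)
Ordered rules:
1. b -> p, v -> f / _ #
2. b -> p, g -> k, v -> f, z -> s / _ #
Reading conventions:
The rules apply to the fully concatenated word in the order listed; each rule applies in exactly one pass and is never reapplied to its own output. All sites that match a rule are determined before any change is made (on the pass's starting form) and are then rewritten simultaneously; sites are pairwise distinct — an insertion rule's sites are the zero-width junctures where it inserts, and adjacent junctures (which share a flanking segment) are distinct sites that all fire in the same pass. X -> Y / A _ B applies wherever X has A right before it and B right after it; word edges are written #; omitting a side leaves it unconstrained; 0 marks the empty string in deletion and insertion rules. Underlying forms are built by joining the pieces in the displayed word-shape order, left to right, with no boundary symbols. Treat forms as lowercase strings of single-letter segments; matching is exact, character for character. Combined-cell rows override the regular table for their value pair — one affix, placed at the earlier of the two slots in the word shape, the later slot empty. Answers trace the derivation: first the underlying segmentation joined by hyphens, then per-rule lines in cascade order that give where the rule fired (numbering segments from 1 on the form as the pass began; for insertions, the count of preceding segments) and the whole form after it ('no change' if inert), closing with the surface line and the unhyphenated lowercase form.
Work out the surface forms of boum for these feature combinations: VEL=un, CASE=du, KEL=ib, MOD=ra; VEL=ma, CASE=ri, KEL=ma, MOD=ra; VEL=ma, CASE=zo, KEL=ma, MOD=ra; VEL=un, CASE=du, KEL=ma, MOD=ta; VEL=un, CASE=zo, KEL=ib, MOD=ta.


cell VEL=un, CASE=du, KEL=ib, MOD=ra:
underlying: a-boum-s-to-b
1. b -> p, v -> f / _ #: fires at position(s) 9: aboumstop
2. b -> p, g -> k, v -> f, z -> s / _ #: no change
surface: aboumstop

cell VEL=ma, CASE=ri, KEL=ma, MOD=ra:
underlying: der-boum-ir-op-b
1. b -> p, v -> f / _ #: fires at position(s) 12: derboumiropp
2. b -> p, g -> k, v -> f, z -> s / _ #: no change
surface: derboumiropp

cell VEL=ma, CASE=zo, KEL=ma, MOD=ra:
underlying: vi-boum-ir-op-b
1. b -> p, v -> f / _ #: fires at position(s) 11: viboumiropp
2. b -> p, g -> k, v -> f, z -> s / _ #: no change
surface: viboumiropp

cell VEL=un, CASE=du, KEL=ma, MOD=ta:
underlying: a-boum-ir-to-reg
1. b -> p, v -> f / _ #: no change
2. b -> p, g -> k, v -> f, z -> s / _ #: fires at position(s) 12: aboumirtorek
surface: aboumirtorek

cell VEL=un, CASE=zo, KEL=ib, MOD=ta:
underlying: vi-boum-s-to-reg
1. b -> p, v -> f / _ #: no change
2. b -> p, g -> k, v -> f, z -> s / _ #: fires at position(s) 12: viboumstorek
surface: viboumstorek
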